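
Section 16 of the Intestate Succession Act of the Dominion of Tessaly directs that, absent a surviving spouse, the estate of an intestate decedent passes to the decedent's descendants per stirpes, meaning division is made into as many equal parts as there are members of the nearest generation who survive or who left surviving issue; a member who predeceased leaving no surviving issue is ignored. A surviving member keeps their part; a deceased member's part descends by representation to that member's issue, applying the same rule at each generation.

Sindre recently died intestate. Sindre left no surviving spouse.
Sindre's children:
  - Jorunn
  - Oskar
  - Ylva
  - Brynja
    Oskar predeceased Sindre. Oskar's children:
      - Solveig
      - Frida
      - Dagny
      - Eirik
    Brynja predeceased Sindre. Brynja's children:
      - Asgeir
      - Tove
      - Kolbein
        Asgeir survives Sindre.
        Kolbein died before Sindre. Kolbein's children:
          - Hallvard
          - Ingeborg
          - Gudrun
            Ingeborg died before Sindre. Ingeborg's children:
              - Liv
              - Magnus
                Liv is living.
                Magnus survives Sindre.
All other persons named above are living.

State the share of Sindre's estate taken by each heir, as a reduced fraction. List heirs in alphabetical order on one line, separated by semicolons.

Asgeir 1/12; Dagny 1/16; Eirik 1/16; Frida 1/16; Gudrun 1/36; Hallvard 1/36; Jorunn 1/4; Liv 1/72; Magnus 1/72; Solveig 1/16; Tove 1/12; Ylva 1/4

There is no surviving spouse, so the entire estate passes to Sindre's descendants per stirpes.
The estate is divided into 4 equal shares of 1/4 among Jorunn, Oskar, Ylva, Brynja.
Jorunn is living and takes 1/4.
Oskar predeceased; the 1/4 allotted to Oskar's branch passes to Oskar's issue by representation.
The 1/4 is divided into 4 equal shares of 1/16 among Solveig, Frida, Dagny, Eirik.
Solveig is living and takes 1/16.
Frida is living and takes 1/16.
Dagny is living and takes 1/16.
Eirik is living and takes 1/16.
Ylva is living and takes 1/4.
Brynja predeceased; the 1/4 allotted to Brynja's branch passes to Brynja's issue by representation.
The 1/4 is divided into 3 equal shares of 1/12 among Asgeir, Tove, Kolbein.
Asgeir is living and takes 1/12.
Tove is living and takes 1/12.
Kolbein predeceased; the 1/12 allotted to Kolbein's branch passes to Kolbein's issue by representation.
The 1/12 is divided into 3 equal shares of 1/36 among Hallvard, Ingeborg, Gudrun.
Hallvard is living and takes 1/36.
Ingeborg predeceased; the 1/36 allotted to Ingeborg's branch passes to Ingeborg's issue by representation.
The 1/36 is divided into 2 equal shares of 1/72 among Liv, Magnus.
Liv is living and takes 1/72.
Magnus is living and takes 1/72.
Gudrun is living and takes 1/36.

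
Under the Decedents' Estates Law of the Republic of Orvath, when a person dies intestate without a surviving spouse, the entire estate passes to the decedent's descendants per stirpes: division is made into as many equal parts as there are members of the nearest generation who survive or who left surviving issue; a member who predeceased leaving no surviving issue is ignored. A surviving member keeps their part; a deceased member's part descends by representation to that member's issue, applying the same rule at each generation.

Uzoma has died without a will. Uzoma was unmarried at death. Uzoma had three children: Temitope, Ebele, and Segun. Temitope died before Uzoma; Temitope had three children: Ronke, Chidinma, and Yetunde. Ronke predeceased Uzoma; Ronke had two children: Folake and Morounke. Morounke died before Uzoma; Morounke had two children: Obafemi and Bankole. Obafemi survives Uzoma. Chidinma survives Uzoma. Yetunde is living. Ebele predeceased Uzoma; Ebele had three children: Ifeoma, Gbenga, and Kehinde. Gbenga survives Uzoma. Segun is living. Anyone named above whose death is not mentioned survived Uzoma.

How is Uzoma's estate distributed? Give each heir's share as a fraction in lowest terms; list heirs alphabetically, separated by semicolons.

Bankole 1/36; Chidinma 1/9; Folake 1/18; Gbenga 1/9; Ifeoma 1/9; Kehinde 1/9; Obafemi 1/36; Segun 1/3; Yetunde 1/9

There is no surviving spouse, so the entire estate passes to Uzoma's descendants per stirpes.
The estate is divided into 3 equal shares of 1/3 among Temitope, Ebele, Segun.
Temitope predeceased; the 1/3 allotted to Temitope's branch passes to Temitope's issue by representation.
The 1/3 is divided into 3 equal shares of 1/9 among Ronke, Chidinma, Yetunde.
Ronke predeceased; the 1/9 allotted to Ronke's branch passes to Ronke's issue by representation.
The 1/9 is divided into 2 equal shares of 1/18 among Folake, Morounke.
Folake is living and takes 1/18.
Morounke predeceased; the 1/18 allotted to Morounke's branch passes to Morounke's issue by representation.
The 1/18 is divided into 2 equal shares of 1/36 among Obafemi, Bankole.
Obafemi is living and takes 1/36.
Bankole is living and takes 1/36.
Chidinma is living and takes 1/9.
Yetunde is living and takes 1/9.
Ebele predeceased; the 1/3 allotted to Ebele's branch passes to Ebele's issue by representation.
The 1/3 is divided into 3 equal shares of 1/9 among Ifeoma, Gbenga, Kehinde.
Ifeoma is living and takes 1/9.
Gbenga is living and takes 1/9.
Kehinde is living and takes 1/9.
Segun is living and takes 1/3.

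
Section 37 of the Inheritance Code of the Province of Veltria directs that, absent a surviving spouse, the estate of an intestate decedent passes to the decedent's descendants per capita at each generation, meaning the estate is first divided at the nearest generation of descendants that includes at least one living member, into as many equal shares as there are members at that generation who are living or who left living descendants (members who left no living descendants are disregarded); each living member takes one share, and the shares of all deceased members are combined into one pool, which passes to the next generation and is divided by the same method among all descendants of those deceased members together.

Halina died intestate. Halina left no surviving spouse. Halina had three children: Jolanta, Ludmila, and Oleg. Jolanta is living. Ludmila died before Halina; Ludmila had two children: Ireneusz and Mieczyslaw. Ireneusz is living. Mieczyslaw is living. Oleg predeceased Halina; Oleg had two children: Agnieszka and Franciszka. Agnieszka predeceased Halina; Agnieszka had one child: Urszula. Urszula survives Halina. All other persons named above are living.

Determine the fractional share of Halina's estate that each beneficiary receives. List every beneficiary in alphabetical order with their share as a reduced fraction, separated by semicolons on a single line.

There is no surviving spouse, so the entire estate passes to Halina's descendants per capita at each generation.
At generation 1 (Jolanta, Ludmila, Oleg) there are 3 shares of (1)/3 = 1/3 each.
Living: Jolanta — each takes 1/3.
Deceased: Ludmila and Oleg. Their combined 2/3 is pooled and carried to generation 2.
At generation 2 (Ireneusz, Mieczyslaw, Agnieszka, Franciszka) there are 4 shares of (2/3)/4 = 1/6 each.
Living: Ireneusz, Mieczyslaw, and Franciszka — each takes 1/6.
Deceased: Agnieszka. That 1/6 share is carried to generation 3.
At generation 3 (Urszula) there are 1 shares of (1/6)/1 = 1/6 each.
Living: Urszula — each takes 1/6.

Franciszka 1/6; Ireneusz 1/6; Jolanta 1/3; Mieczyslaw 1/6; Urszula 1/6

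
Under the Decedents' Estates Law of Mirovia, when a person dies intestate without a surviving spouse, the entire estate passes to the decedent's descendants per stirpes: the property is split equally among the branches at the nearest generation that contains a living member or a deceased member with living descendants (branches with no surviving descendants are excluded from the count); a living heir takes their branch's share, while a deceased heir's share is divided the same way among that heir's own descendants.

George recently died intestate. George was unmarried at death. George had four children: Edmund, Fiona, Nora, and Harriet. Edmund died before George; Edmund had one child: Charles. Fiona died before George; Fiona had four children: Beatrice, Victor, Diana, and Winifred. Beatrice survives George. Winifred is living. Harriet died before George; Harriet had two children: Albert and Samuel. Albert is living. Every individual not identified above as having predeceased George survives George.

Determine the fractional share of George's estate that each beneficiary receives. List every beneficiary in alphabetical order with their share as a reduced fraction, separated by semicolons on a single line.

There is no surviving spouse, so the entire estate passes to George's descendants per stirpes.
The estate is divided into 4 equal shares of 1/4 among Edmund, Fiona, Nora, Harriet.
Edmund predeceased; the 1/4 allotted to Edmund's branch passes to Edmund's issue by representation.
Charles is the sole taker at this level and receives the full 1/4.
Fiona predeceased; the 1/4 allotted to Fiona's branch passes to Fiona's issue by representation.
The 1/4 is divided into 4 equal shares of 1/16 among Beatrice, Victor, Diana, Winifred.
Beatrice is living and takes 1/16.
Victor is living and takes 1/16.
Diana is living and takes 1/16.
Winifred is living and takes 1/16.
Nora is living and takes 1/4.
Harriet predeceased; the 1/4 allotted to Harriet's branch passes to Harriet's issue by representation.
The 1/4 is divided into 2 equal shares of 1/8 among Albert, Samuel.
Albert is living and takes 1/8.
Samuel is living and takes 1/8.

Albert 1/8; Beatrice 1/16; Charles 1/4; Diana 1/16; Nora 1/4; Samuel 1/8; Victor 1/16; Winifred 1/16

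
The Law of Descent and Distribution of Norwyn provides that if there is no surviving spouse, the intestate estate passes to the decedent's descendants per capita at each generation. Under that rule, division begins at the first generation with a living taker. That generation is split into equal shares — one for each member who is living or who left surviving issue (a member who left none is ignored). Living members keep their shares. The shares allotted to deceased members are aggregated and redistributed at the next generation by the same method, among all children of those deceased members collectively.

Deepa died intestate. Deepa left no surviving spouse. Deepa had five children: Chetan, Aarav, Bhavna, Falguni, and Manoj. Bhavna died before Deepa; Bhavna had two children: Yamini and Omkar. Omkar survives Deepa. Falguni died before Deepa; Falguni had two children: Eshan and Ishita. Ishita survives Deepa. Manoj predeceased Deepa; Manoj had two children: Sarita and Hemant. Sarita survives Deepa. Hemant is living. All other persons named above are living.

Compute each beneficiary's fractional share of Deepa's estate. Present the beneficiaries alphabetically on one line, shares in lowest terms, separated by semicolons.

Aarav 1/5; Chetan 1/5; Eshan 1/10; Hemant 1/10; Ishita 1/10; Omkar 1/10; Sarita 1/10; Yamini 1/10

There is no surviving spouse, so the entire estate passes to Deepa's descendants per capita at each generation.
At generation 1 (Chetan, Aarav, Bhavna, Falguni, Manoj) there are 5 shares of (1)/5 = 1/5 each.
Living: Chetan and Aarav — each takes 1/5.
Deceased: Bhavna, Falguni, and Manoj. Their combined 3/5 is pooled and carried to generation 2.
At generation 2 (Yamini, Omkar, Eshan, Ishita, Sarita, Hemant) there are 6 shares of (3/5)/6 = 1/10 each.
Living: Yamini, Omkar, Eshan, Ishita, Sarita, and Hemant — each takes 1/10.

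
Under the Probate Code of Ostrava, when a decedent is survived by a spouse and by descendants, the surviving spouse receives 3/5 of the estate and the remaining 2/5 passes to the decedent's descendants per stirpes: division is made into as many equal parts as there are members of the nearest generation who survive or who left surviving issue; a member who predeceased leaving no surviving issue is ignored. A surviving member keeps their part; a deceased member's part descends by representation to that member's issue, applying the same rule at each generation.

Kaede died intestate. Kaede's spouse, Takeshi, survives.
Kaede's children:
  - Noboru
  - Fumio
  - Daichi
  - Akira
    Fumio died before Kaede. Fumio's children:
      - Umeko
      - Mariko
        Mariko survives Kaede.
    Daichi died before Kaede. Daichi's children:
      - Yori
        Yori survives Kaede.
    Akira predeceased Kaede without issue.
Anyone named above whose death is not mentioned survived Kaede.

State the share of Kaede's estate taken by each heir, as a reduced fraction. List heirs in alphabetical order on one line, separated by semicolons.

Mariko 1/15; Noboru 2/15; Takeshi 3/5; Umeko 1/15; Yori 2/15

Takeshi, as surviving spouse, takes 3/5.
The remaining 2/5 passes to Kaede's descendants per stirpes.
Akira left no surviving issue, so that branch lapses and is disregarded.
The 2/5 is divided into 3 equal shares of 2/15 among Noboru, Fumio, Daichi.
Noboru is living and takes 2/15.
Fumio predeceased; the 2/15 allotted to Fumio's branch passes to Fumio's issue by representation.
The 2/15 is divided into 2 equal shares of 1/15 among Umeko, Mariko.
Umeko is living and takes 1/15.
Mariko is living and takes 1/15.
Daichi predeceased; the 2/15 allotted to Daichi's branch passes to Daichi's issue by representation.
Yori is the sole taker at this level and receives the full 2/15.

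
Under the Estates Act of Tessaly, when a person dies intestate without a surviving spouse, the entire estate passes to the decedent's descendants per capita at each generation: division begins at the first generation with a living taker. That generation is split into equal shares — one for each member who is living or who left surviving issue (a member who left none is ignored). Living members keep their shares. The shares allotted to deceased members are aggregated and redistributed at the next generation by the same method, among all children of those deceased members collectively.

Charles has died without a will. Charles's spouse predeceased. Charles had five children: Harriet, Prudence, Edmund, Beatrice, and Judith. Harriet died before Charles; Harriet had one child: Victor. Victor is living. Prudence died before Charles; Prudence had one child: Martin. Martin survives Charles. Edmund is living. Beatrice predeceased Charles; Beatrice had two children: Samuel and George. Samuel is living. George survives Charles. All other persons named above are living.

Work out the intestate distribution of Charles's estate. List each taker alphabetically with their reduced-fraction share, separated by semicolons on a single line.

There is no surviving spouse, so the entire estate passes to Charles's descendants per capita at each generation.
At generation 1 (Harriet, Prudence, Edmund, Beatrice, Judith) there are 5 shares of (1)/5 = 1/5 each.
Living: Edmund and Judith — each takes 1/5.
Deceased: Harriet, Prudence, and Beatrice. Their combined 3/5 is pooled and carried to generation 2.
At generation 2 (Victor, Martin, Samuel, George) there are 4 shares of (3/5)/4 = 3/20 each.
Living: Victor, Martin, Samuel, and George — each takes 3/20.

Edmund 1/5; George 3/20; Judith 1/5; Martin 3/20; Samuel 3/20; Victor 3/20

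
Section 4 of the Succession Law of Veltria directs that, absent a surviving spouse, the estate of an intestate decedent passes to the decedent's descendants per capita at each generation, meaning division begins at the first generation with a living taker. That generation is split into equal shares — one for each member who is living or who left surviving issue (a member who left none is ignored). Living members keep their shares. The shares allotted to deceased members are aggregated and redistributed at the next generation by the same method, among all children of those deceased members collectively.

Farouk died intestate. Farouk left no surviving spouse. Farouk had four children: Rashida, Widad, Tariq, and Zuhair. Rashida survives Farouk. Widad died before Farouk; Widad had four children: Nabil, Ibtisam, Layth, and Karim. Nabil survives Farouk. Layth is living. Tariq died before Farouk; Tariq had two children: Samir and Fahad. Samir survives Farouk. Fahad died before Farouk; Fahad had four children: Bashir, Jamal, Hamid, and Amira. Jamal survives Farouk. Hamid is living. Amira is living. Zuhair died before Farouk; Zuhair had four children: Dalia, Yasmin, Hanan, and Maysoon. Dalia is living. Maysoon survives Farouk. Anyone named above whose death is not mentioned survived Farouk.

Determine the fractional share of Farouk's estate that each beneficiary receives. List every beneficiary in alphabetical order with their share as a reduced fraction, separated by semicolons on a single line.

There is no surviving spouse, so the entire estate passes to Farouk's descendants per capita at each generation.
At generation 1 (Rashida, Widad, Tariq, Zuhair) there are 4 shares of (1)/4 = 1/4 each.
Living: Rashida — each takes 1/4.
Deceased: Widad, Tariq, and Zuhair. Their combined 3/4 is pooled and carried to generation 2.
At generation 2 (Nabil, Ibtisam, Layth, Karim, Samir, Fahad, Dalia, Yasmin, Hanan, Maysoon) there are 10 shares of (3/4)/10 = 3/40 each.
Living: Nabil, Ibtisam, Layth, Karim, Samir, Dalia, Yasmin, Hanan, and Maysoon — each takes 3/40.
Deceased: Fahad. That 3/40 share is carried to generation 3.
At generation 3 (Bashir, Jamal, Hamid, Amira) there are 4 shares of (3/40)/4 = 3/160 each.
Living: Bashir, Jamal, Hamid, and Amira — each takes 3/160.

Amira 3/160; Bashir 3/160; Dalia 3/40; Hamid 3/160; Hanan 3/40; Ibtisam 3/40; Jamal 3/160; Karim 3/40; Layth 3/40; Maysoon 3/40; Nabil 3/40; Rashida 1/4; Samir 3/40; Yasmin 3/40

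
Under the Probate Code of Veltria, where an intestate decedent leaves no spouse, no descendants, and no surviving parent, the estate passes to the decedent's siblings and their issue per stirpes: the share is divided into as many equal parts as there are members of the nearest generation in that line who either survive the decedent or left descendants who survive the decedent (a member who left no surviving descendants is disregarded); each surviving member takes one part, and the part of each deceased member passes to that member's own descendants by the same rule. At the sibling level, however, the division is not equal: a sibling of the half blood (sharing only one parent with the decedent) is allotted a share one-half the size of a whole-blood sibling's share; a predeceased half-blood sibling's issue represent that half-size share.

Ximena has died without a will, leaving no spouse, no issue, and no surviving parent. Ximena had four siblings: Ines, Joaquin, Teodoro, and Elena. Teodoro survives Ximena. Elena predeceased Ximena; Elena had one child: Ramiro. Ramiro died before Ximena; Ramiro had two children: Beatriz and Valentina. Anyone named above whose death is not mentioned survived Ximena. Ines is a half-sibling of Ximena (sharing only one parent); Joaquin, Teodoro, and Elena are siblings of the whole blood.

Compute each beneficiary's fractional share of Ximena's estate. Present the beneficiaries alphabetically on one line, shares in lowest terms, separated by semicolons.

Beatriz 1/7; Ines 1/7; Joaquin 2/7; Teodoro 2/7; Valentina 1/7

No spouse, descendants, or parent survives, so the estate passes to Ximena's siblings per stirpes.
Half-blood siblings count for one-half the weight of whole-blood siblings at the initial division.
Dividing 1 in proportion to weights (total weight 7/2): Ines (weight 1/2) → 1/7; Joaquin (weight 1) → 2/7; Teodoro (weight 1) → 2/7; Elena (weight 1) → 2/7.
Ines is living and takes 1/7.
Joaquin is living and takes 2/7.
Teodoro is living and takes 2/7.
Elena predeceased; the 2/7 allotted to Elena's branch passes to Elena's issue by representation.
Ramiro's line is the sole branch at this level, so the full 2/7 passes to Ramiro's issue by representation.
The 2/7 is divided into 2 equal shares of 1/7 among Beatriz, Valentina.
Beatriz is living and takes 1/7.
Valentina is living and takes 1/7.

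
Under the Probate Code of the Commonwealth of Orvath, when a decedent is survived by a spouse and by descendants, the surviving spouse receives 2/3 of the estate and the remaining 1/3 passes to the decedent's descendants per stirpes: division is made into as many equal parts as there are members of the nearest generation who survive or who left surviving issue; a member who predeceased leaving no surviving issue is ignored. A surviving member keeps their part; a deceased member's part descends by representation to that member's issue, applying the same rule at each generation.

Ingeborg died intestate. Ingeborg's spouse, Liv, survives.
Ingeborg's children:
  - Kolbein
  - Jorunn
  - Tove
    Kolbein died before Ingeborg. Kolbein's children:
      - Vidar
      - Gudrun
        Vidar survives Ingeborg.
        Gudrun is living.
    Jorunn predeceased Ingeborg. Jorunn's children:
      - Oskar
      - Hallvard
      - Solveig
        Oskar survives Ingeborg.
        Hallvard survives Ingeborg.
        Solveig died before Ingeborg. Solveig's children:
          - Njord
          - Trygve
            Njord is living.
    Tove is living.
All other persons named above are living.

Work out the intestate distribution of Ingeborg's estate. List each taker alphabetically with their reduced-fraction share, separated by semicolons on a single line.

Gudrun 1/18; Hallvard 1/27; Liv 2/3; Njord 1/54; Oskar 1/27; Tove 1/9; Trygve 1/54; Vidar 1/18

Liv, as surviving spouse, takes 2/3.
The remaining 1/3 passes to Ingeborg's descendants per stirpes.
The 1/3 is divided into 3 equal shares of 1/9 among Kolbein, Jorunn, Tove.
Kolbein predeceased; the 1/9 allotted to Kolbein's branch passes to Kolbein's issue by representation.
The 1/9 is divided into 2 equal shares of 1/18 among Vidar, Gudrun.
Vidar is living and takes 1/18.
Gudrun is living and takes 1/18.
Jorunn predeceased; the 1/9 allotted to Jorunn's branch passes to Jorunn's issue by representation.
The 1/9 is divided into 3 equal shares of 1/27 among Oskar, Hallvard, Solveig.
Oskar is living and takes 1/27.
Hallvard is living and takes 1/27.
Solveig predeceased; the 1/27 allotted to Solveig's branch passes to Solveig's issue by representation.
The 1/27 is divided into 2 equal shares of 1/54 among Njord, Trygve.
Njord is living and takes 1/54.
Trygve is living and takes 1/54.
Tove is living and takes 1/9.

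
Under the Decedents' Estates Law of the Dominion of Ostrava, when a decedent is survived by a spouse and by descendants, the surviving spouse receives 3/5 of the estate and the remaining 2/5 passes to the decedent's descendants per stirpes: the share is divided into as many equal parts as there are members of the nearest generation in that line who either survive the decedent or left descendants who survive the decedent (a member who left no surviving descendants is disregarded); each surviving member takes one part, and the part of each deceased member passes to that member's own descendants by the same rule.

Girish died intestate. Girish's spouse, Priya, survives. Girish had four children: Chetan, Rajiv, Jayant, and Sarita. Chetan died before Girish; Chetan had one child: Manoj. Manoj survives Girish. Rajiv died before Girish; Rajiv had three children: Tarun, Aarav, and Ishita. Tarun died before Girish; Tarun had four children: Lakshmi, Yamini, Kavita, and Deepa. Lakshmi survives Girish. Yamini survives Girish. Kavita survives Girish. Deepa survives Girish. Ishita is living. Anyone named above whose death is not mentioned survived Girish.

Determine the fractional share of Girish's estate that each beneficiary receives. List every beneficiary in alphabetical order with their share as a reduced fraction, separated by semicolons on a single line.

Priya, as surviving spouse, takes 3/5.
The remaining 2/5 passes to Girish's descendants per stirpes.
The 2/5 is divided into 4 equal shares of 1/10 among Chetan, Rajiv, Jayant, Sarita.
Chetan predeceased; the 1/10 allotted to Chetan's branch passes to Chetan's issue by representation.
Manoj is the sole taker at this level and receives the full 1/10.
Rajiv predeceased; the 1/10 allotted to Rajiv's branch passes to Rajiv's issue by representation.
The 1/10 is divided into 3 equal shares of 1/30 among Tarun, Aarav, Ishita.
Tarun predeceased; the 1/30 allotted to Tarun's branch passes to Tarun's issue by representation.
The 1/30 is divided into 4 equal shares of 1/120 among Lakshmi, Yamini, Kavita, Deepa.
Lakshmi is living and takes 1/120.
Yamini is living and takes 1/120.
Kavita is living and takes 1/120.
Deepa is living and takes 1/120.
Aarav is living and takes 1/30.
Ishita is living and takes 1/30.
Jayant is living and takes 1/10.
Sarita is living and takes 1/10.

Aarav 1/30; Deepa 1/120; Ishita 1/30; Jayant 1/10; Kavita 1/120; Lakshmi 1/120; Manoj 1/10; Priya 3/5; Sarita 1/10; Yamini 1/120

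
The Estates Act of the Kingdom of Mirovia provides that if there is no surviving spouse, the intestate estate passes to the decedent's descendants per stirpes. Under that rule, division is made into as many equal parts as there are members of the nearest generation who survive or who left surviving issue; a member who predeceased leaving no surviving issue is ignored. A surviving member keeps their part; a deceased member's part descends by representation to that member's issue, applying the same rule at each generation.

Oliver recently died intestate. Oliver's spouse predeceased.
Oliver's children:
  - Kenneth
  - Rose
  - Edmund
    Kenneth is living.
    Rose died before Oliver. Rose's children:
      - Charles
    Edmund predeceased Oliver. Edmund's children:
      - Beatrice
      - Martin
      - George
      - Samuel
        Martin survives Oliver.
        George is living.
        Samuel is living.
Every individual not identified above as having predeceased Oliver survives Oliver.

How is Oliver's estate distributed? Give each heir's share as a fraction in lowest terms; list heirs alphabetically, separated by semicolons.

There is no surviving spouse, so the entire estate passes to Oliver's descendants per stirpes.
The estate is divided into 3 equal shares of 1/3 among Kenneth, Rose, Edmund.
Kenneth is living and takes 1/3.
Rose predeceased; the 1/3 allotted to Rose's branch passes to Rose's issue by representation.
Charles is the sole taker at this level and receives the full 1/3.
Edmund predeceased; the 1/3 allotted to Edmund's branch passes to Edmund's issue by representation.
The 1/3 is divided into 4 equal shares of 1/12 among Beatrice, Martin, George, Samuel.
Beatrice is living and takes 1/12.
Martin is living and takes 1/12.
George is living and takes 1/12.
Samuel is living and takes 1/12.

Beatrice 1/12; Charles 1/3; George 1/12; Kenneth 1/3; Martin 1/12; Samuel 1/12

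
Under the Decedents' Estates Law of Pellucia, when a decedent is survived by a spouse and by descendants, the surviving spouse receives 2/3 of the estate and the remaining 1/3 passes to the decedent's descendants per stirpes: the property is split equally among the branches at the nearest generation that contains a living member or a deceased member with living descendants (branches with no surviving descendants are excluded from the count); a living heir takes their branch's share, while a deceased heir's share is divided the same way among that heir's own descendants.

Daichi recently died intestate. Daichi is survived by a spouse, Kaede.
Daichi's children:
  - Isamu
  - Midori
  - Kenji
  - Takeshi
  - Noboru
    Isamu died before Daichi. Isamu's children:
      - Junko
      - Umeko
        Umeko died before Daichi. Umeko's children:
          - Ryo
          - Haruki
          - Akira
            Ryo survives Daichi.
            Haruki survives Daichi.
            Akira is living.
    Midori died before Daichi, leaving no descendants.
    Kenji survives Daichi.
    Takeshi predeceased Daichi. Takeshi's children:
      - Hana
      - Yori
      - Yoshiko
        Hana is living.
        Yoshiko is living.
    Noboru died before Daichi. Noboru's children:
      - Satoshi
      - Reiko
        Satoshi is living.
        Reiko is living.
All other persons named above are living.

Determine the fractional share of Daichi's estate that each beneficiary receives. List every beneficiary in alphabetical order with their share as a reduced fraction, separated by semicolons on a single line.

Akira 1/72; Hana 1/36; Haruki 1/72; Junko 1/24; Kaede 2/3; Kenji 1/12; Reiko 1/24; Ryo 1/72; Satoshi 1/24; Yori 1/36; Yoshiko 1/36

Kaede, as surviving spouse, takes 2/3.
The remaining 1/3 passes to Daichi's descendants per stirpes.
Midori left no surviving issue, so that branch lapses and is disregarded.
The 1/3 is divided into 4 equal shares of 1/12 among Isamu, Kenji, Takeshi, Noboru.
Isamu predeceased; the 1/12 allotted to Isamu's branch passes to Isamu's issue by representation.
The 1/12 is divided into 2 equal shares of 1/24 among Junko, Umeko.
Junko is living and takes 1/24.
Umeko predeceased; the 1/24 allotted to Umeko's branch passes to Umeko's issue by representation.
The 1/24 is divided into 3 equal shares of 1/72 among Ryo, Haruki, Akira.
Ryo is living and takes 1/72.
Haruki is living and takes 1/72.
Akira is living and takes 1/72.
Kenji is living and takes 1/12.
Takeshi predeceased; the 1/12 allotted to Takeshi's branch passes to Takeshi's issue by representation.
The 1/12 is divided into 3 equal shares of 1/36 among Hana, Yori, Yoshiko.
Hana is living and takes 1/36.
Yori is living and takes 1/36.
Yoshiko is living and takes 1/36.
Noboru predeceased; the 1/12 allotted to Noboru's branch passes to Noboru's issue by representation.
The 1/12 is divided into 2 equal shares of 1/24 among Satoshi, Reiko.
Satoshi is living and takes 1/24.
Reiko is living and takes 1/24.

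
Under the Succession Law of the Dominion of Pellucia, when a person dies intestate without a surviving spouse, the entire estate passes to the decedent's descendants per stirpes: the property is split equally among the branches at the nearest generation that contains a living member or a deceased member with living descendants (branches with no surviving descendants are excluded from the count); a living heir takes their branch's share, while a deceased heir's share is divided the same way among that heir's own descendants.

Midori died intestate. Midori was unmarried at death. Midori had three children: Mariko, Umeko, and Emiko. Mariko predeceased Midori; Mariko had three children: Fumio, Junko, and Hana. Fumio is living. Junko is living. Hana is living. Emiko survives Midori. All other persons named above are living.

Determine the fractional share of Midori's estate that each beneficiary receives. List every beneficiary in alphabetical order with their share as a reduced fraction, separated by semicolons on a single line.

There is no surviving spouse, so the entire estate passes to Midori's descendants per stirpes.
The estate is divided into 3 equal shares of 1/3 among Mariko, Umeko, Emiko.
Mariko predeceased; the 1/3 allotted to Mariko's branch passes to Mariko's issue by representation.
The 1/3 is divided into 3 equal shares of 1/9 among Fumio, Junko, Hana.
Fumio is living and takes 1/9.
Junko is living and takes 1/9.
Hana is living and takes 1/9.
Umeko is living and takes 1/3.
Emiko is living and takes 1/3.

Emiko 1/3; Fumio 1/9; Hana 1/9; Junko 1/9; Umeko 1/3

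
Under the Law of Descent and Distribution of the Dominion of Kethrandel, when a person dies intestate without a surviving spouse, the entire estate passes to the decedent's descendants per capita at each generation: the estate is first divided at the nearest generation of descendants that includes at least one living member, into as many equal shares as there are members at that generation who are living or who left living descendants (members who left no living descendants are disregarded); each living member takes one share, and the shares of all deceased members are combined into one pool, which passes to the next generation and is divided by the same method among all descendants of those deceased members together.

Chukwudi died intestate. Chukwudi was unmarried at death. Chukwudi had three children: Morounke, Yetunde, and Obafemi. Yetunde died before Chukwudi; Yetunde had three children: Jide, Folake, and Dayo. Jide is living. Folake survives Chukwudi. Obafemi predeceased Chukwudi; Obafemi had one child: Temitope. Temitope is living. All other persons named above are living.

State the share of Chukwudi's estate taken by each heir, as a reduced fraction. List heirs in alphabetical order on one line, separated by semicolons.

There is no surviving spouse, so the entire estate passes to Chukwudi's descendants per capita at each generation.
At generation 1 (Morounke, Yetunde, Obafemi) there are 3 shares of (1)/3 = 1/3 each.
Living: Morounke — each takes 1/3.
Deceased: Yetunde and Obafemi. Their combined 2/3 is pooled and carried to generation 2.
At generation 2 (Jide, Folake, Dayo, Temitope) there are 4 shares of (2/3)/4 = 1/6 each.
Living: Jide, Folake, Dayo, and Temitope — each takes 1/6.

Dayo 1/6; Folake 1/6; Jide 1/6; Morounke 1/3; Temitope 1/6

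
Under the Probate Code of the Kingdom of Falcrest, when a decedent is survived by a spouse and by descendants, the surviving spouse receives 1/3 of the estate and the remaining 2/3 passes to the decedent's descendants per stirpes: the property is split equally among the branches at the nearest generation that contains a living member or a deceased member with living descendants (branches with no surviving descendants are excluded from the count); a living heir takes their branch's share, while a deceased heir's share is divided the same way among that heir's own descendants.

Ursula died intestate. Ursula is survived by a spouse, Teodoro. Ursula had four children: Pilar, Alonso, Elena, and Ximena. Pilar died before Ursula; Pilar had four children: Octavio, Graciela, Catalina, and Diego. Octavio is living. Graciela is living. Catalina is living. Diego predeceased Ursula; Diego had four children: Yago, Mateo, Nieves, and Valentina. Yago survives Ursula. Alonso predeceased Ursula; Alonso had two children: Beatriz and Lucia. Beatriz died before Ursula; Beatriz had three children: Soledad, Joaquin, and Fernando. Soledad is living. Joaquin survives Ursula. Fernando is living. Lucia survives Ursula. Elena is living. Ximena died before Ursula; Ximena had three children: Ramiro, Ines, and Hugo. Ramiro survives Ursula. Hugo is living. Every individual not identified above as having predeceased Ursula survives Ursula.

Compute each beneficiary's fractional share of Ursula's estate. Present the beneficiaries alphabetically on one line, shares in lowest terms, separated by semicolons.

Catalina 1/24; Elena 1/6; Fernando 1/36; Graciela 1/24; Hugo 1/18; Ines 1/18; Joaquin 1/36; Lucia 1/12; Mateo 1/96; Nieves 1/96; Octavio 1/24; Ramiro 1/18; Soledad 1/36; Teodoro 1/3; Valentina 1/96; Yago 1/96

Teodoro, as surviving spouse, takes 1/3.
The remaining 2/3 passes to Ursula's descendants per stirpes.
The 2/3 is divided into 4 equal shares of 1/6 among Pilar, Alonso, Elena, Ximena.
Pilar predeceased; the 1/6 allotted to Pilar's branch passes to Pilar's issue by representation.
The 1/6 is divided into 4 equal shares of 1/24 among Octavio, Graciela, Catalina, Diego.
Octavio is living and takes 1/24.
Graciela is living and takes 1/24.
Catalina is living and takes 1/24.
Diego predeceased; the 1/24 allotted to Diego's branch passes to Diego's issue by representation.
The 1/24 is divided into 4 equal shares of 1/96 among Yago, Mateo, Nieves, Valentina.
Yago is living and takes 1/96.
Mateo is living and takes 1/96.
Nieves is living and takes 1/96.
Valentina is living and takes 1/96.
Alonso predeceased; the 1/6 allotted to Alonso's branch passes to Alonso's issue by representation.
The 1/6 is divided into 2 equal shares of 1/12 among Beatriz, Lucia.
Beatriz predeceased; the 1/12 allotted to Beatriz's branch passes to Beatriz's issue by representation.
The 1/12 is divided into 3 equal shares of 1/36 among Soledad, Joaquin, Fernando.
Soledad is living and takes 1/36.
Joaquin is living and takes 1/36.
Fernando is living and takes 1/36.
Lucia is living and takes 1/12.
Elena is living and takes 1/6.
Ximena predeceased; the 1/6 allotted to Ximena's branch passes to Ximena's issue by representation.
The 1/6 is divided into 3 equal shares of 1/18 among Ramiro, Ines, Hugo.
Ramiro is living and takes 1/18.
Ines is living and takes 1/18.
Hugo is living and takes 1/18.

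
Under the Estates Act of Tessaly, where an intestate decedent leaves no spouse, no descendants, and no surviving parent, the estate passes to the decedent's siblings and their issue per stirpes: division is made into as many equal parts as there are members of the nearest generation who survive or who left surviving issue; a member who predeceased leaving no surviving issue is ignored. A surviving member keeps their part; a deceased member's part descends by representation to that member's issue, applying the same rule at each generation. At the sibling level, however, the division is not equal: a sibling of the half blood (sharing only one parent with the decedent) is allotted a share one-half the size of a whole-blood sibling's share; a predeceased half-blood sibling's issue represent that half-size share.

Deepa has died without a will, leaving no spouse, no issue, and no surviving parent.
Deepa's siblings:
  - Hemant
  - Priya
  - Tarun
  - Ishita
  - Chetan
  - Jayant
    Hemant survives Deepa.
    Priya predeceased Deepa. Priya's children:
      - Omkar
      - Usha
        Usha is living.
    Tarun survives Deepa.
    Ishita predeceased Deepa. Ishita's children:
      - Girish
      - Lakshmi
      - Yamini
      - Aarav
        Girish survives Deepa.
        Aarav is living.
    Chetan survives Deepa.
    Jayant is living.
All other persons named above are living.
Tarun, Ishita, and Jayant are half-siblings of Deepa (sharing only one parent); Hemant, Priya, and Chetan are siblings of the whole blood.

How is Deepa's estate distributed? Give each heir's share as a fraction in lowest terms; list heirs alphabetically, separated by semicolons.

No spouse, descendants, or parent survives, so the estate passes to Deepa's siblings per stirpes.
Half-blood siblings count for one-half the weight of whole-blood siblings at the initial division.
Dividing 1 in proportion to weights (total weight 9/2): Hemant (weight 1) → 2/9; Priya (weight 1) → 2/9; Tarun (weight 1/2) → 1/9; Ishita (weight 1/2) → 1/9; Chetan (weight 1) → 2/9; Jayant (weight 1/2) → 1/9.
Hemant is living and takes 2/9.
Priya predeceased; the 2/9 allotted to Priya's branch passes to Priya's issue by representation.
The 2/9 is divided into 2 equal shares of 1/9 among Omkar, Usha.
Omkar is living and takes 1/9.
Usha is living and takes 1/9.
Tarun is living and takes 1/9.
Ishita predeceased; the 1/9 allotted to Ishita's branch passes to Ishita's issue by representation.
The 1/9 is divided into 4 equal shares of 1/36 among Girish, Lakshmi, Yamini, Aarav.
Girish is living and takes 1/36.
Lakshmi is living and takes 1/36.
Yamini is living and takes 1/36.
Aarav is living and takes 1/36.
Chetan is living and takes 2/9.
Jayant is living and takes 1/9.

Aarav 1/36; Chetan 2/9; Girish 1/36; Hemant 2/9; Jayant 1/9; Lakshmi 1/36; Omkar 1/9; Tarun 1/9; Usha 1/9; Yamini 1/36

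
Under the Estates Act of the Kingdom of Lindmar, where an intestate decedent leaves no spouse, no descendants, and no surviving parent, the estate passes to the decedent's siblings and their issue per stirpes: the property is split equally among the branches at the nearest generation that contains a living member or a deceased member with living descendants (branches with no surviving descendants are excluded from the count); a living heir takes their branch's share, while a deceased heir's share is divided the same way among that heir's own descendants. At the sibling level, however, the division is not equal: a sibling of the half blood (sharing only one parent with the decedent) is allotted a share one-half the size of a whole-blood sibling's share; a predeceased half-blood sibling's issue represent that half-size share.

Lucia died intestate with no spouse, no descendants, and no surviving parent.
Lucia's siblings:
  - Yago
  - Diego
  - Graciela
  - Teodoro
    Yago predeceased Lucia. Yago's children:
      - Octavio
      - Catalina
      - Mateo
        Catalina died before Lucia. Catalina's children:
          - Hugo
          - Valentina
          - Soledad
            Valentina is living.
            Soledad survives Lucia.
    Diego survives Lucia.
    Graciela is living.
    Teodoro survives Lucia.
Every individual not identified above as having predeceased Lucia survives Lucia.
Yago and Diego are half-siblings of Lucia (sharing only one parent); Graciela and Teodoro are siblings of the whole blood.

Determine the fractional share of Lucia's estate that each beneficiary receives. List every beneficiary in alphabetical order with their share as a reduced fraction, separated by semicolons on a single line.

No spouse, descendants, or parent survives, so the estate passes to Lucia's siblings per stirpes.
Half-blood siblings count for one-half the weight of whole-blood siblings at the initial division.
Dividing 1 in proportion to weights (total weight 3): Yago (weight 1/2) → 1/6; Diego (weight 1/2) → 1/6; Graciela (weight 1) → 1/3; Teodoro (weight 1) → 1/3.
Yago predeceased; the 1/6 allotted to Yago's branch passes to Yago's issue by representation.
The 1/6 is divided into 3 equal shares of 1/18 among Octavio, Catalina, Mateo.
Octavio is living and takes 1/18.
Catalina predeceased; the 1/18 allotted to Catalina's branch passes to Catalina's issue by representation.
The 1/18 is divided into 3 equal shares of 1/54 among Hugo, Valentina, Soledad.
Hugo is living and takes 1/54.
Valentina is living and takes 1/54.
Soledad is living and takes 1/54.
Mateo is living and takes 1/18.
Diego is living and takes 1/6.
Graciela is living and takes 1/3.
Teodoro is living and takes 1/3.

Diego 1/6; Graciela 1/3; Hugo 1/54; Mateo 1/18; Octavio 1/18; Soledad 1/54; Teodoro 1/3; Valentina 1/54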